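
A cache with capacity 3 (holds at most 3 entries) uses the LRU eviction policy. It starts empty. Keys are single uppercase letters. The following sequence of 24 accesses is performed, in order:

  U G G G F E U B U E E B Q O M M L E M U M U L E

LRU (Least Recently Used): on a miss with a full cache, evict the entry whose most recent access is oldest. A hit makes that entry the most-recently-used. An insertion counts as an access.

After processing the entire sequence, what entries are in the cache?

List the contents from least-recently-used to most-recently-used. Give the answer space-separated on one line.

Answer: U L E

Derivation:
LRU simulation (capacity=3):
  1. access U: MISS. Cache (LRU->MRU): [U]
  2. access G: MISS. Cache (LRU->MRU): [U G]
  3. access G: HIT. Cache (LRU->MRU): [U G]
  4. access G: HIT. Cache (LRU->MRU): [U G]
  5. access F: MISS. Cache (LRU->MRU): [U G F]
  6. access E: MISS, evict U. Cache (LRU->MRU): [G F E]
  7. access U: MISS, evict G. Cache (LRU->MRU): [F E U]
  8. access B: MISS, evict F. Cache (LRU->MRU): [E U B]
  9. access U: HIT. Cache (LRU->MRU): [E B U]
  10. access E: HIT. Cache (LRU->MRU): [B U E]
  11. access E: HIT. Cache (LRU->MRU): [B U E]
  12. access B: HIT. Cache (LRU->MRU): [U E B]
  13. access Q: MISS, evict U. Cache (LRU->MRU): [E B Q]
  14. access O: MISS, evict E. Cache (LRU->MRU): [B Q O]
  15. access M: MISS, evict B. Cache (LRU->MRU): [Q O M]
  16. access M: HIT. Cache (LRU->MRU): [Q O M]
  17. access L: MISS, evict Q. Cache (LRU->MRU): [O M L]
  18. access E: MISS, evict O. Cache (LRU->MRU): [M L E]
  19. access M: HIT. Cache (LRU->MRU): [L E M]
  20. access U: MISS, evict L. Cache (LRU->MRU): [E M U]
  21. access M: HIT. Cache (LRU->MRU): [E U M]
  22. access U: HIT. Cache (LRU->MRU): [E M U]
  23. access L: MISS, evict E. Cache (LRU->MRU): [M U L]
  24. access E: MISS, evict M. Cache (LRU->MRU): [U L E]
Total: 10 hits, 14 misses, 11 evictions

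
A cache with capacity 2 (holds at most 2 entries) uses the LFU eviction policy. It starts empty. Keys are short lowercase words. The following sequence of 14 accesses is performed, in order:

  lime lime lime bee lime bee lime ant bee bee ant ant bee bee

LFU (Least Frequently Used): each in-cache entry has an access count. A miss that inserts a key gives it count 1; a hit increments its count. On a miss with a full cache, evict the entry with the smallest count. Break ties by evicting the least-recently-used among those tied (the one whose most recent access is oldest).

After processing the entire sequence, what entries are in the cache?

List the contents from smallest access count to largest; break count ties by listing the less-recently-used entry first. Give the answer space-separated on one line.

Answer: bee lime

Derivation:
LFU simulation (capacity=2):
  1. access lime: MISS. Cache: [lime(c=1)]
  2. access lime: HIT, count now 2. Cache: [lime(c=2)]
  3. access lime: HIT, count now 3. Cache: [lime(c=3)]
  4. access bee: MISS. Cache: [bee(c=1) lime(c=3)]
  5. access lime: HIT, count now 4. Cache: [bee(c=1) lime(c=4)]
  6. access bee: HIT, count now 2. Cache: [bee(c=2) lime(c=4)]
  7. access lime: HIT, count now 5. Cache: [bee(c=2) lime(c=5)]
  8. access ant: MISS, evict bee(c=2). Cache: [ant(c=1) lime(c=5)]
  9. access bee: MISS, evict ant(c=1). Cache: [bee(c=1) lime(c=5)]
  10. access bee: HIT, count now 2. Cache: [bee(c=2) lime(c=5)]
  11. access ant: MISS, evict bee(c=2). Cache: [ant(c=1) lime(c=5)]
  12. access ant: HIT, count now 2. Cache: [ant(c=2) lime(c=5)]
  13. access bee: MISS, evict ant(c=2). Cache: [bee(c=1) lime(c=5)]
  14. access bee: HIT, count now 2. Cache: [bee(c=2) lime(c=5)]
Total: 8 hits, 6 misses, 4 evictions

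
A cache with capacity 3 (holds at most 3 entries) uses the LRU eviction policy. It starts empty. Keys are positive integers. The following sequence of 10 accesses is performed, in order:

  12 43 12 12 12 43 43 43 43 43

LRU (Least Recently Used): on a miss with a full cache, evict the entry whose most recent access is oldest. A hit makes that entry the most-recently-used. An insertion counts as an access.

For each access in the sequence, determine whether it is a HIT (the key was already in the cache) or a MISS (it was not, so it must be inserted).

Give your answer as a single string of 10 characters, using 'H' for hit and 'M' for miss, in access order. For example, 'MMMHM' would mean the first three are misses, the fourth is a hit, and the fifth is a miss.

Answer: MMHHHHHHHH

Derivation:
LRU simulation (capacity=3):
  1. access 12: MISS. Cache (LRU->MRU): [12]
  2. access 43: MISS. Cache (LRU->MRU): [12 43]
  3. access 12: HIT. Cache (LRU->MRU): [43 12]
  4. access 12: HIT. Cache (LRU->MRU): [43 12]
  5. access 12: HIT. Cache (LRU->MRU): [43 12]
  6. access 43: HIT. Cache (LRU->MRU): [12 43]
  7. access 43: HIT. Cache (LRU->MRU): [12 43]
  8. access 43: HIT. Cache (LRU->MRU): [12 43]
  9. access 43: HIT. Cache (LRU->MRU): [12 43]
  10. access 43: HIT. Cache (LRU->MRU): [12 43]
Total: 8 hits, 2 misses, 0 evictions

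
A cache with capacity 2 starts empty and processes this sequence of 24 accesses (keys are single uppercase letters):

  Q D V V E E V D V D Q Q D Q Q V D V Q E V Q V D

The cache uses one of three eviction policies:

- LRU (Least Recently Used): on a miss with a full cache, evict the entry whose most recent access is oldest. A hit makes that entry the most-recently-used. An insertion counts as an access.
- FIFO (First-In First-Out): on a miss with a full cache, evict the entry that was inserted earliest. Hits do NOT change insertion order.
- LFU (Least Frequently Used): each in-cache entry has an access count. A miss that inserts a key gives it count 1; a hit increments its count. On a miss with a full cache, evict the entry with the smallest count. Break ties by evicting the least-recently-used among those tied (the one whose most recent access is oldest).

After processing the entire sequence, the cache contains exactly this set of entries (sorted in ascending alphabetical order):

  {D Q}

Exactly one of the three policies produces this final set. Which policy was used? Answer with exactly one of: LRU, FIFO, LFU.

Simulating under each policy and comparing final sets:
  LRU: final set = {D V} -> differs
  FIFO: final set = {D Q} -> MATCHES target
  LFU: final set = {D V} -> differs
Only FIFO produces the target set.

Answer: FIFO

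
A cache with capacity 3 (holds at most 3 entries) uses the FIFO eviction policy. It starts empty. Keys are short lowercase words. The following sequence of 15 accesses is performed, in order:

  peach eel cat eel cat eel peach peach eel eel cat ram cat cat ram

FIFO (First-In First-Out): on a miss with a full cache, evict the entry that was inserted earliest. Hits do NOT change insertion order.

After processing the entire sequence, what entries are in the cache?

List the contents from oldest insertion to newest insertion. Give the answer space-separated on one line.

FIFO simulation (capacity=3):
  1. access peach: MISS. Cache (old->new): [peach]
  2. access eel: MISS. Cache (old->new): [peach eel]
  3. access cat: MISS. Cache (old->new): [peach eel cat]
  4. access eel: HIT. Cache (old->new): [peach eel cat]
  5. access cat: HIT. Cache (old->new): [peach eel cat]
  6. access eel: HIT. Cache (old->new): [peach eel cat]
  7. access peach: HIT. Cache (old->new): [peach eel cat]
  8. access peach: HIT. Cache (old->new): [peach eel cat]
  9. access eel: HIT. Cache (old->new): [peach eel cat]
  10. access eel: HIT. Cache (old->new): [peach eel cat]
  11. access cat: HIT. Cache (old->new): [peach eel cat]
  12. access ram: MISS, evict peach. Cache (old->new): [eel cat ram]
  13. access cat: HIT. Cache (old->new): [eel cat ram]
  14. access cat: HIT. Cache (old->new): [eel cat ram]
  15. access ram: HIT. Cache (old->new): [eel cat ram]
Total: 11 hits, 4 misses, 1 evictions

Answer: eel cat ram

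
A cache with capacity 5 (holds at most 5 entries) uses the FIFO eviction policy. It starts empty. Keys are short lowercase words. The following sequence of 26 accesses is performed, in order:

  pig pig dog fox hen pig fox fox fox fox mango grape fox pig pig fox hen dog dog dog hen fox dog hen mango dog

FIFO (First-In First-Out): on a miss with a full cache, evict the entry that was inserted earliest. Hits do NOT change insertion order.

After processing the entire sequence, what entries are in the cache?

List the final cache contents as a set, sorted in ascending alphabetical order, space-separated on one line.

FIFO simulation (capacity=5):
  1. access pig: MISS. Cache (old->new): [pig]
  2. access pig: HIT. Cache (old->new): [pig]
  3. access dog: MISS. Cache (old->new): [pig dog]
  4. access fox: MISS. Cache (old->new): [pig dog fox]
  5. access hen: MISS. Cache (old->new): [pig dog fox hen]
  6. access pig: HIT. Cache (old->new): [pig dog fox hen]
  7. access fox: HIT. Cache (old->new): [pig dog fox hen]
  8. access fox: HIT. Cache (old->new): [pig dog fox hen]
  9. access fox: HIT. Cache (old->new): [pig dog fox hen]
  10. access fox: HIT. Cache (old->new): [pig dog fox hen]
  11. access mango: MISS. Cache (old->new): [pig dog fox hen mango]
  12. access grape: MISS, evict pig. Cache (old->new): [dog fox hen mango grape]
  13. access fox: HIT. Cache (old->new): [dog fox hen mango grape]
  14. access pig: MISS, evict dog. Cache (old->new): [fox hen mango grape pig]
  15. access pig: HIT. Cache (old->new): [fox hen mango grape pig]
  16. access fox: HIT. Cache (old->new): [fox hen mango grape pig]
  17. access hen: HIT. Cache (old->new): [fox hen mango grape pig]
  18. access dog: MISS, evict fox. Cache (old->new): [hen mango grape pig dog]
  19. access dog: HIT. Cache (old->new): [hen mango grape pig dog]
  20. access dog: HIT. Cache (old->new): [hen mango grape pig dog]
  21. access hen: HIT. Cache (old->new): [hen mango grape pig dog]
  22. access fox: MISS, evict hen. Cache (old->new): [mango grape pig dog fox]
  23. access dog: HIT. Cache (old->new): [mango grape pig dog fox]
  24. access hen: MISS, evict mango. Cache (old->new): [grape pig dog fox hen]
  25. access mango: MISS, evict grape. Cache (old->new): [pig dog fox hen mango]
  26. access dog: HIT. Cache (old->new): [pig dog fox hen mango]
Total: 15 hits, 11 misses, 6 evictions

Answer: dog fox hen mango pig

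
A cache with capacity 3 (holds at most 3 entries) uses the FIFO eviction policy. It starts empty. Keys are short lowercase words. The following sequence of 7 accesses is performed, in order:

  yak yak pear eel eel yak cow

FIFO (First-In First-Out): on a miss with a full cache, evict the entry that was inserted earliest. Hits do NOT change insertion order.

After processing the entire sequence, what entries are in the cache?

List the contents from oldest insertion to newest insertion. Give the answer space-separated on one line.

Answer: pear eel cow

Derivation:
FIFO simulation (capacity=3):
  1. access yak: MISS. Cache (old->new): [yak]
  2. access yak: HIT. Cache (old->new): [yak]
  3. access pear: MISS. Cache (old->new): [yak pear]
  4. access eel: MISS. Cache (old->new): [yak pear eel]
  5. access eel: HIT. Cache (old->new): [yak pear eel]
  6. access yak: HIT. Cache (old->new): [yak pear eel]
  7. access cow: MISS, evict yak. Cache (old->new): [pear eel cow]
Total: 3 hits, 4 misses, 1 evictions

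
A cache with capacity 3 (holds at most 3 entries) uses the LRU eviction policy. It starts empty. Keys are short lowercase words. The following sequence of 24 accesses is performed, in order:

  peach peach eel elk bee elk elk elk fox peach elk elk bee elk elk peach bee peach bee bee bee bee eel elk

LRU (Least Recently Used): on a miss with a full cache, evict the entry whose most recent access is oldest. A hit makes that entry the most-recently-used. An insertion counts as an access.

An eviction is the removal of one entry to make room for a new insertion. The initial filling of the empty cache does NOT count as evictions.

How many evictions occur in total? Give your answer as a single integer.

Answer: 6

Derivation:
LRU simulation (capacity=3):
  1. access peach: MISS. Cache (LRU->MRU): [peach]
  2. access peach: HIT. Cache (LRU->MRU): [peach]
  3. access eel: MISS. Cache (LRU->MRU): [peach eel]
  4. access elk: MISS. Cache (LRU->MRU): [peach eel elk]
  5. access bee: MISS, evict peach. Cache (LRU->MRU): [eel elk bee]
  6. access elk: HIT. Cache (LRU->MRU): [eel bee elk]
  7. access elk: HIT. Cache (LRU->MRU): [eel bee elk]
  8. access elk: HIT. Cache (LRU->MRU): [eel bee elk]
  9. access fox: MISS, evict eel. Cache (LRU->MRU): [bee elk fox]
  10. access peach: MISS, evict bee. Cache (LRU->MRU): [elk fox peach]
  11. access elk: HIT. Cache (LRU->MRU): [fox peach elk]
  12. access elk: HIT. Cache (LRU->MRU): [fox peach elk]
  13. access bee: MISS, evict fox. Cache (LRU->MRU): [peach elk bee]
  14. access elk: HIT. Cache (LRU->MRU): [peach bee elk]
  15. access elk: HIT. Cache (LRU->MRU): [peach bee elk]
  16. access peach: HIT. Cache (LRU->MRU): [bee elk peach]
  17. access bee: HIT. Cache (LRU->MRU): [elk peach bee]
  18. access peach: HIT. Cache (LRU->MRU): [elk bee peach]
  19. access bee: HIT. Cache (LRU->MRU): [elk peach bee]
  20. access bee: HIT. Cache (LRU->MRU): [elk peach bee]
  21. access bee: HIT. Cache (LRU->MRU): [elk peach bee]
  22. access bee: HIT. Cache (LRU->MRU): [elk peach bee]
  23. access eel: MISS, evict elk. Cache (LRU->MRU): [peach bee eel]
  24. access elk: MISS, evict peach. Cache (LRU->MRU): [bee eel elk]
Total: 15 hits, 9 misses, 6 evictions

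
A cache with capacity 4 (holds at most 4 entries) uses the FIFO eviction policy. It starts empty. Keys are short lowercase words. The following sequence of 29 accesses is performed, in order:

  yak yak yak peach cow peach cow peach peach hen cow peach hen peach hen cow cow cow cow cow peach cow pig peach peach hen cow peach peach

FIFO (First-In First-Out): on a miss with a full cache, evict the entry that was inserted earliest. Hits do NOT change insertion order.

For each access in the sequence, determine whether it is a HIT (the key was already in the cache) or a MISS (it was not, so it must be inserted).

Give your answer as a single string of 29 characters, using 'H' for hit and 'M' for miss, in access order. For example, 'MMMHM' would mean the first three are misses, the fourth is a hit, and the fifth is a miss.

Answer: MHHMMHHHHMHHHHHHHHHHHHMHHHHHH

Derivation:
FIFO simulation (capacity=4):
  1. access yak: MISS. Cache (old->new): [yak]
  2. access yak: HIT. Cache (old->new): [yak]
  3. access yak: HIT. Cache (old->new): [yak]
  4. access peach: MISS. Cache (old->new): [yak peach]
  5. access cow: MISS. Cache (old->new): [yak peach cow]
  6. access peach: HIT. Cache (old->new): [yak peach cow]
  7. access cow: HIT. Cache (old->new): [yak peach cow]
  8. access peach: HIT. Cache (old->new): [yak peach cow]
  9. access peach: HIT. Cache (old->new): [yak peach cow]
  10. access hen: MISS. Cache (old->new): [yak peach cow hen]
  11. access cow: HIT. Cache (old->new): [yak peach cow hen]
  12. access peach: HIT. Cache (old->new): [yak peach cow hen]
  13. access hen: HIT. Cache (old->new): [yak peach cow hen]
  14. access peach: HIT. Cache (old->new): [yak peach cow hen]
  15. access hen: HIT. Cache (old->new): [yak peach cow hen]
  16. access cow: HIT. Cache (old->new): [yak peach cow hen]
  17. access cow: HIT. Cache (old->new): [yak peach cow hen]
  18. access cow: HIT. Cache (old->new): [yak peach cow hen]
  19. access cow: HIT. Cache (old->new): [yak peach cow hen]
  20. access cow: HIT. Cache (old->new): [yak peach cow hen]
  21. access peach: HIT. Cache (old->new): [yak peach cow hen]
  22. access cow: HIT. Cache (old->new): [yak peach cow hen]
  23. access pig: MISS, evict yak. Cache (old->new): [peach cow hen pig]
  24. access peach: HIT. Cache (old->new): [peach cow hen pig]
  25. access peach: HIT. Cache (old->new): [peach cow hen pig]
  26. access hen: HIT. Cache (old->new): [peach cow hen pig]
  27. access cow: HIT. Cache (old->new): [peach cow hen pig]
  28. access peach: HIT. Cache (old->new): [peach cow hen pig]
  29. access peach: HIT. Cache (old->new): [peach cow hen pig]
Total: 24 hits, 5 misses, 1 evictions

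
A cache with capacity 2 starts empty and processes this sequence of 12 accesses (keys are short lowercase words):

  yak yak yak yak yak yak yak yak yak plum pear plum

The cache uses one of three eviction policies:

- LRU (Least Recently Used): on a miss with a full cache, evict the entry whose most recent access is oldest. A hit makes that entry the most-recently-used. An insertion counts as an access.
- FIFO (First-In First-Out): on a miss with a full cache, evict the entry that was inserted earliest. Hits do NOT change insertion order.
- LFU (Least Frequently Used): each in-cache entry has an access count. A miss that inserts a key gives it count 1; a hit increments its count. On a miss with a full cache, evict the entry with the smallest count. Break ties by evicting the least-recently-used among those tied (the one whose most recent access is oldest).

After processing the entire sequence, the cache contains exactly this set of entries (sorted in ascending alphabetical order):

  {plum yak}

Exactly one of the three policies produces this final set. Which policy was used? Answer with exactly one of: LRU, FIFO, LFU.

Answer: LFU

Derivation:
Simulating under each policy and comparing final sets:
  LRU: final set = {pear plum} -> differs
  FIFO: final set = {pear plum} -> differs
  LFU: final set = {plum yak} -> MATCHES target
Only LFU produces the target set.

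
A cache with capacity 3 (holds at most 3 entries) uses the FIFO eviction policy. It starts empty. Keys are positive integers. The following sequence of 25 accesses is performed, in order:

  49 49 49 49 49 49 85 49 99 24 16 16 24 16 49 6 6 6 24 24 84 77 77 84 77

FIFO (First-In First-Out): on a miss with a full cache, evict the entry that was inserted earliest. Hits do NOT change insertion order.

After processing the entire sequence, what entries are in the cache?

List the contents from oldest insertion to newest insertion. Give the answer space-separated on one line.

Answer: 24 84 77

Derivation:
FIFO simulation (capacity=3):
  1. access 49: MISS. Cache (old->new): [49]
  2. access 49: HIT. Cache (old->new): [49]
  3. access 49: HIT. Cache (old->new): [49]
  4. access 49: HIT. Cache (old->new): [49]
  5. access 49: HIT. Cache (old->new): [49]
  6. access 49: HIT. Cache (old->new): [49]
  7. access 85: MISS. Cache (old->new): [49 85]
  8. access 49: HIT. Cache (old->new): [49 85]
  9. access 99: MISS. Cache (old->new): [49 85 99]
  10. access 24: MISS, evict 49. Cache (old->new): [85 99 24]
  11. access 16: MISS, evict 85. Cache (old->new): [99 24 16]
  12. access 16: HIT. Cache (old->new): [99 24 16]
  13. access 24: HIT. Cache (old->new): [99 24 16]
  14. access 16: HIT. Cache (old->new): [99 24 16]
  15. access 49: MISS, evict 99. Cache (old->new): [24 16 49]
  16. access 6: MISS, evict 24. Cache (old->new): [16 49 6]
  17. access 6: HIT. Cache (old->new): [16 49 6]
  18. access 6: HIT. Cache (old->new): [16 49 6]
  19. access 24: MISS, evict 16. Cache (old->new): [49 6 24]
  20. access 24: HIT. Cache (old->new): [49 6 24]
  21. access 84: MISS, evict 49. Cache (old->new): [6 24 84]
  22. access 77: MISS, evict 6. Cache (old->new): [24 84 77]
  23. access 77: HIT. Cache (old->new): [24 84 77]
  24. access 84: HIT. Cache (old->new): [24 84 77]
  25. access 77: HIT. Cache (old->new): [24 84 77]
Total: 15 hits, 10 misses, 7 evictions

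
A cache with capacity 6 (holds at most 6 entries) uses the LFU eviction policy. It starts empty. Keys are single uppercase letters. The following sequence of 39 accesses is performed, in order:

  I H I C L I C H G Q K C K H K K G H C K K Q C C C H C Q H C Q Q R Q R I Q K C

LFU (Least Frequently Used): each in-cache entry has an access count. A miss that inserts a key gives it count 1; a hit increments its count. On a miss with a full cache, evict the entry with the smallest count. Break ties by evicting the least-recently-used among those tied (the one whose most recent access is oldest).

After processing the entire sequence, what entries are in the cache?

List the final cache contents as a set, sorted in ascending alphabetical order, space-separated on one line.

Answer: C H I K Q R

Derivation:
LFU simulation (capacity=6):
  1. access I: MISS. Cache: [I(c=1)]
  2. access H: MISS. Cache: [I(c=1) H(c=1)]
  3. access I: HIT, count now 2. Cache: [H(c=1) I(c=2)]
  4. access C: MISS. Cache: [H(c=1) C(c=1) I(c=2)]
  5. access L: MISS. Cache: [H(c=1) C(c=1) L(c=1) I(c=2)]
  6. access I: HIT, count now 3. Cache: [H(c=1) C(c=1) L(c=1) I(c=3)]
  7. access C: HIT, count now 2. Cache: [H(c=1) L(c=1) C(c=2) I(c=3)]
  8. access H: HIT, count now 2. Cache: [L(c=1) C(c=2) H(c=2) I(c=3)]
  9. access G: MISS. Cache: [L(c=1) G(c=1) C(c=2) H(c=2) I(c=3)]
  10. access Q: MISS. Cache: [L(c=1) G(c=1) Q(c=1) C(c=2) H(c=2) I(c=3)]
  11. access K: MISS, evict L(c=1). Cache: [G(c=1) Q(c=1) K(c=1) C(c=2) H(c=2) I(c=3)]
  12. access C: HIT, count now 3. Cache: [G(c=1) Q(c=1) K(c=1) H(c=2) I(c=3) C(c=3)]
  13. access K: HIT, count now 2. Cache: [G(c=1) Q(c=1) H(c=2) K(c=2) I(c=3) C(c=3)]
  14. access H: HIT, count now 3. Cache: [G(c=1) Q(c=1) K(c=2) I(c=3) C(c=3) H(c=3)]
  15. access K: HIT, count now 3. Cache: [G(c=1) Q(c=1) I(c=3) C(c=3) H(c=3) K(c=3)]
  16. access K: HIT, count now 4. Cache: [G(c=1) Q(c=1) I(c=3) C(c=3) H(c=3) K(c=4)]
  17. access G: HIT, count now 2. Cache: [Q(c=1) G(c=2) I(c=3) C(c=3) H(c=3) K(c=4)]
  18. access H: HIT, count now 4. Cache: [Q(c=1) G(c=2) I(c=3) C(c=3) K(c=4) H(c=4)]
  19. access C: HIT, count now 4. Cache: [Q(c=1) G(c=2) I(c=3) K(c=4) H(c=4) C(c=4)]
  20. access K: HIT, count now 5. Cache: [Q(c=1) G(c=2) I(c=3) H(c=4) C(c=4) K(c=5)]
  21. access K: HIT, count now 6. Cache: [Q(c=1) G(c=2) I(c=3) H(c=4) C(c=4) K(c=6)]
  22. access Q: HIT, count now 2. Cache: [G(c=2) Q(c=2) I(c=3) H(c=4) C(c=4) K(c=6)]
  23. access C: HIT, count now 5. Cache: [G(c=2) Q(c=2) I(c=3) H(c=4) C(c=5) K(c=6)]
  24. access C: HIT, count now 6. Cache: [G(c=2) Q(c=2) I(c=3) H(c=4) K(c=6) C(c=6)]
  25. access C: HIT, count now 7. Cache: [G(c=2) Q(c=2) I(c=3) H(c=4) K(c=6) C(c=7)]
  26. access H: HIT, count now 5. Cache: [G(c=2) Q(c=2) I(c=3) H(c=5) K(c=6) C(c=7)]
  27. access C: HIT, count now 8. Cache: [G(c=2) Q(c=2) I(c=3) H(c=5) K(c=6) C(c=8)]
  28. access Q: HIT, count now 3. Cache: [G(c=2) I(c=3) Q(c=3) H(c=5) K(c=6) C(c=8)]
  29. access H: HIT, count now 6. Cache: [G(c=2) I(c=3) Q(c=3) K(c=6) H(c=6) C(c=8)]
  30. access C: HIT, count now 9. Cache: [G(c=2) I(c=3) Q(c=3) K(c=6) H(c=6) C(c=9)]
  31. access Q: HIT, count now 4. Cache: [G(c=2) I(c=3) Q(c=4) K(c=6) H(c=6) C(c=9)]
  32. access Q: HIT, count now 5. Cache: [G(c=2) I(c=3) Q(c=5) K(c=6) H(c=6) C(c=9)]
  33. access R: MISS, evict G(c=2). Cache: [R(c=1) I(c=3) Q(c=5) K(c=6) H(c=6) C(c=9)]
  34. access Q: HIT, count now 6. Cache: [R(c=1) I(c=3) K(c=6) H(c=6) Q(c=6) C(c=9)]
  35. access R: HIT, count now 2. Cache: [R(c=2) I(c=3) K(c=6) H(c=6) Q(c=6) C(c=9)]
  36. access I: HIT, count now 4. Cache: [R(c=2) I(c=4) K(c=6) H(c=6) Q(c=6) C(c=9)]
  37. access Q: HIT, count now 7. Cache: [R(c=2) I(c=4) K(c=6) H(c=6) Q(c=7) C(c=9)]
  38. access K: HIT, count now 7. Cache: [R(c=2) I(c=4) H(c=6) Q(c=7) K(c=7) C(c=9)]
  39. access C: HIT, count now 10. Cache: [R(c=2) I(c=4) H(c=6) Q(c=7) K(c=7) C(c=10)]
Total: 31 hits, 8 misses, 2 evictions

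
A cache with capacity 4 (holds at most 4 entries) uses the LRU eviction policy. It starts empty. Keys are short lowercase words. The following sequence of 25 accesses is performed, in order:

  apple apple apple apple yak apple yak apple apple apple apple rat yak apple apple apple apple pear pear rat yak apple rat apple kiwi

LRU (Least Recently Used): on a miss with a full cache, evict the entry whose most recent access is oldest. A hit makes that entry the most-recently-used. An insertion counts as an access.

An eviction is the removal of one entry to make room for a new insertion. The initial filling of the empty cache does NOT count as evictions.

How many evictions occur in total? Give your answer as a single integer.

Answer: 1

Derivation:
LRU simulation (capacity=4):
  1. access apple: MISS. Cache (LRU->MRU): [apple]
  2. access apple: HIT. Cache (LRU->MRU): [apple]
  3. access apple: HIT. Cache (LRU->MRU): [apple]
  4. access apple: HIT. Cache (LRU->MRU): [apple]
  5. access yak: MISS. Cache (LRU->MRU): [apple yak]
  6. access apple: HIT. Cache (LRU->MRU): [yak apple]
  7. access yak: HIT. Cache (LRU->MRU): [apple yak]
  8. access apple: HIT. Cache (LRU->MRU): [yak apple]
  9. access apple: HIT. Cache (LRU->MRU): [yak apple]
  10. access apple: HIT. Cache (LRU->MRU): [yak apple]
  11. access apple: HIT. Cache (LRU->MRU): [yak apple]
  12. access rat: MISS. Cache (LRU->MRU): [yak apple rat]
  13. access yak: HIT. Cache (LRU->MRU): [apple rat yak]
  14. access apple: HIT. Cache (LRU->MRU): [rat yak apple]
  15. access apple: HIT. Cache (LRU->MRU): [rat yak apple]
  16. access apple: HIT. Cache (LRU->MRU): [rat yak apple]
  17. access apple: HIT. Cache (LRU->MRU): [rat yak apple]
  18. access pear: MISS. Cache (LRU->MRU): [rat yak apple pear]
  19. access pear: HIT. Cache (LRU->MRU): [rat yak apple pear]
  20. access rat: HIT. Cache (LRU->MRU): [yak apple pear rat]
  21. access yak: HIT. Cache (LRU->MRU): [apple pear rat yak]
  22. access apple: HIT. Cache (LRU->MRU): [pear rat yak apple]
  23. access rat: HIT. Cache (LRU->MRU): [pear yak apple rat]
  24. access apple: HIT. Cache (LRU->MRU): [pear yak rat apple]
  25. access kiwi: MISS, evict pear. Cache (LRU->MRU): [yak rat apple kiwi]
Total: 20 hits, 5 misses, 1 evictions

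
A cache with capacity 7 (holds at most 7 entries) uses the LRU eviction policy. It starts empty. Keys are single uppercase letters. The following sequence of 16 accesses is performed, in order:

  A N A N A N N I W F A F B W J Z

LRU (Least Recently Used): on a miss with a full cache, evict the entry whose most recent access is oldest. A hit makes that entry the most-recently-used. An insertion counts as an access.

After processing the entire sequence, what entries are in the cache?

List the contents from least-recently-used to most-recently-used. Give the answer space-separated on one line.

LRU simulation (capacity=7):
  1. access A: MISS. Cache (LRU->MRU): [A]
  2. access N: MISS. Cache (LRU->MRU): [A N]
  3. access A: HIT. Cache (LRU->MRU): [N A]
  4. access N: HIT. Cache (LRU->MRU): [A N]
  5. access A: HIT. Cache (LRU->MRU): [N A]
  6. access N: HIT. Cache (LRU->MRU): [A N]
  7. access N: HIT. Cache (LRU->MRU): [A N]
  8. access I: MISS. Cache (LRU->MRU): [A N I]
  9. access W: MISS. Cache (LRU->MRU): [A N I W]
  10. access F: MISS. Cache (LRU->MRU): [A N I W F]
  11. access A: HIT. Cache (LRU->MRU): [N I W F A]
  12. access F: HIT. Cache (LRU->MRU): [N I W A F]
  13. access B: MISS. Cache (LRU->MRU): [N I W A F B]
  14. access W: HIT. Cache (LRU->MRU): [N I A F B W]
  15. access J: MISS. Cache (LRU->MRU): [N I A F B W J]
  16. access Z: MISS, evict N. Cache (LRU->MRU): [I A F B W J Z]
Total: 8 hits, 8 misses, 1 evictions

Answer: I A F B W J Z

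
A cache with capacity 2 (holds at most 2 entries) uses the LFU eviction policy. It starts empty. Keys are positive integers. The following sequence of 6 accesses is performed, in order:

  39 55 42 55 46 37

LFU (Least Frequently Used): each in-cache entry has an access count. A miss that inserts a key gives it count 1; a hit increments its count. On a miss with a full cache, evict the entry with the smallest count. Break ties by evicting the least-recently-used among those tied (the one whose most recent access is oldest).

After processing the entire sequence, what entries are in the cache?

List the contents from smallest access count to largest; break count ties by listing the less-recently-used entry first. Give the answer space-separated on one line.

LFU simulation (capacity=2):
  1. access 39: MISS. Cache: [39(c=1)]
  2. access 55: MISS. Cache: [39(c=1) 55(c=1)]
  3. access 42: MISS, evict 39(c=1). Cache: [55(c=1) 42(c=1)]
  4. access 55: HIT, count now 2. Cache: [42(c=1) 55(c=2)]
  5. access 46: MISS, evict 42(c=1). Cache: [46(c=1) 55(c=2)]
  6. access 37: MISS, evict 46(c=1). Cache: [37(c=1) 55(c=2)]
Total: 1 hits, 5 misses, 3 evictions

Answer: 37 55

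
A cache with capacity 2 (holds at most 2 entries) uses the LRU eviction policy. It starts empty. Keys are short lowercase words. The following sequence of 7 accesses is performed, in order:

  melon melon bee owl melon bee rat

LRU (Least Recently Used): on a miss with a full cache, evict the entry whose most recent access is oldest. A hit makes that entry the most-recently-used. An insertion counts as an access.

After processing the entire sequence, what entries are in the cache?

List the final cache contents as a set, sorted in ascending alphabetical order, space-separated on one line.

Answer: bee rat

Derivation:
LRU simulation (capacity=2):
  1. access melon: MISS. Cache (LRU->MRU): [melon]
  2. access melon: HIT. Cache (LRU->MRU): [melon]
  3. access bee: MISS. Cache (LRU->MRU): [melon bee]
  4. access owl: MISS, evict melon. Cache (LRU->MRU): [bee owl]
  5. access melon: MISS, evict bee. Cache (LRU->MRU): [owl melon]
  6. access bee: MISS, evict owl. Cache (LRU->MRU): [melon bee]
  7. access rat: MISS, evict melon. Cache (LRU->MRU): [bee rat]
Total: 1 hits, 6 misses, 4 evictions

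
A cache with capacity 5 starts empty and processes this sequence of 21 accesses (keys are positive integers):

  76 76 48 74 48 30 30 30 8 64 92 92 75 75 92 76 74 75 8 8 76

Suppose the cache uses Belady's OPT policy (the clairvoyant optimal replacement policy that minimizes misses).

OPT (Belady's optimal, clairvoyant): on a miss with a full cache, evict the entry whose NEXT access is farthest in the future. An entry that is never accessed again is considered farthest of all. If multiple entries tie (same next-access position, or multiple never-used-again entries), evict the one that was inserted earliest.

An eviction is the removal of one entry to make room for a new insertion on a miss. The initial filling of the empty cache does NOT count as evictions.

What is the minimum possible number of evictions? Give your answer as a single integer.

Answer: 3

Derivation:
OPT (Belady) simulation (capacity=5):
  1. access 76: MISS. Cache: [76]
  2. access 76: HIT. Next use of 76: step 16. Cache: [76]
  3. access 48: MISS. Cache: [76 48]
  4. access 74: MISS. Cache: [76 48 74]
  5. access 48: HIT. Next use of 48: never. Cache: [76 48 74]
  6. access 30: MISS. Cache: [76 48 74 30]
  7. access 30: HIT. Next use of 30: step 8. Cache: [76 48 74 30]
  8. access 30: HIT. Next use of 30: never. Cache: [76 48 74 30]
  9. access 8: MISS. Cache: [76 48 74 30 8]
  10. access 64: MISS, evict 48 (next use: never). Cache: [76 74 30 8 64]
  11. access 92: MISS, evict 30 (next use: never). Cache: [76 74 8 64 92]
  12. access 92: HIT. Next use of 92: step 15. Cache: [76 74 8 64 92]
  13. access 75: MISS, evict 64 (next use: never). Cache: [76 74 8 92 75]
  14. access 75: HIT. Next use of 75: step 18. Cache: [76 74 8 92 75]
  15. access 92: HIT. Next use of 92: never. Cache: [76 74 8 92 75]
  16. access 76: HIT. Next use of 76: step 21. Cache: [76 74 8 92 75]
  17. access 74: HIT. Next use of 74: never. Cache: [76 74 8 92 75]
  18. access 75: HIT. Next use of 75: never. Cache: [76 74 8 92 75]
  19. access 8: HIT. Next use of 8: step 20. Cache: [76 74 8 92 75]
  20. access 8: HIT. Next use of 8: never. Cache: [76 74 8 92 75]
  21. access 76: HIT. Next use of 76: never. Cache: [76 74 8 92 75]
Total: 13 hits, 8 misses, 3 evictions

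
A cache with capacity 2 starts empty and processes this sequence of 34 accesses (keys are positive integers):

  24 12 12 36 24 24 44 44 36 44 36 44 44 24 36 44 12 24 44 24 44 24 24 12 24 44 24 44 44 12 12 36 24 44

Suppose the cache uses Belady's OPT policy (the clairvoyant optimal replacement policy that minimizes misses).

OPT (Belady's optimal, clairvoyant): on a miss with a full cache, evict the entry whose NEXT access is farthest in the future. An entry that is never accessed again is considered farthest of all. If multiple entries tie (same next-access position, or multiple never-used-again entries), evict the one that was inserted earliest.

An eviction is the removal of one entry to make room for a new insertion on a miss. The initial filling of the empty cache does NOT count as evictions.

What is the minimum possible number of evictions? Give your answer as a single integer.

Answer: 11

Derivation:
OPT (Belady) simulation (capacity=2):
  1. access 24: MISS. Cache: [24]
  2. access 12: MISS. Cache: [24 12]
  3. access 12: HIT. Next use of 12: step 17. Cache: [24 12]
  4. access 36: MISS, evict 12 (next use: step 17). Cache: [24 36]
  5. access 24: HIT. Next use of 24: step 6. Cache: [24 36]
  6. access 24: HIT. Next use of 24: step 14. Cache: [24 36]
  7. access 44: MISS, evict 24 (next use: step 14). Cache: [36 44]
  8. access 44: HIT. Next use of 44: step 10. Cache: [36 44]
  9. access 36: HIT. Next use of 36: step 11. Cache: [36 44]
  10. access 44: HIT. Next use of 44: step 12. Cache: [36 44]
  11. access 36: HIT. Next use of 36: step 15. Cache: [36 44]
  12. access 44: HIT. Next use of 44: step 13. Cache: [36 44]
  13. access 44: HIT. Next use of 44: step 16. Cache: [36 44]
  14. access 24: MISS, evict 44 (next use: step 16). Cache: [36 24]
  15. access 36: HIT. Next use of 36: step 32. Cache: [36 24]
  16. access 44: MISS, evict 36 (next use: step 32). Cache: [24 44]
  17. access 12: MISS, evict 44 (next use: step 19). Cache: [24 12]
  18. access 24: HIT. Next use of 24: step 20. Cache: [24 12]
  19. access 44: MISS, evict 12 (next use: step 24). Cache: [24 44]
  20. access 24: HIT. Next use of 24: step 22. Cache: [24 44]
  21. access 44: HIT. Next use of 44: step 26. Cache: [24 44]
  22. access 24: HIT. Next use of 24: step 23. Cache: [24 44]
  23. access 24: HIT. Next use of 24: step 25. Cache: [24 44]
  24. access 12: MISS, evict 44 (next use: step 26). Cache: [24 12]
  25. access 24: HIT. Next use of 24: step 27. Cache: [24 12]
  26. access 44: MISS, evict 12 (next use: step 30). Cache: [24 44]
  27. access 24: HIT. Next use of 24: step 33. Cache: [24 44]
  28. access 44: HIT. Next use of 44: step 29. Cache: [24 44]
  29. access 44: HIT. Next use of 44: step 34. Cache: [24 44]
  30. access 12: MISS, evict 44 (next use: step 34). Cache: [24 12]
  31. access 12: HIT. Next use of 12: never. Cache: [24 12]
  32. access 36: MISS, evict 12 (next use: never). Cache: [24 36]
  33. access 24: HIT. Next use of 24: never. Cache: [24 36]
  34. access 44: MISS, evict 24 (next use: never). Cache: [36 44]
Total: 21 hits, 13 misses, 11 evictions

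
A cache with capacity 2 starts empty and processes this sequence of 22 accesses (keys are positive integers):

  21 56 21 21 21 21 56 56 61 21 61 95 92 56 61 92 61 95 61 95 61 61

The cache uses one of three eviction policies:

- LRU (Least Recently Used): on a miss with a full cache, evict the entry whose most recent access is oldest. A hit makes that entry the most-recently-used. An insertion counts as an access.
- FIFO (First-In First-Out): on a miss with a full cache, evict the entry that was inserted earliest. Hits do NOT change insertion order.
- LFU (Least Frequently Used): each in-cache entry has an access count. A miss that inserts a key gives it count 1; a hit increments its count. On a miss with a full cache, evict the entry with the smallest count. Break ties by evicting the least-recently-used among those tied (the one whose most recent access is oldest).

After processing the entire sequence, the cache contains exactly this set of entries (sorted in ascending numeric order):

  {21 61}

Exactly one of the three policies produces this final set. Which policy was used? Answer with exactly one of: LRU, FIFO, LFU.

Simulating under each policy and comparing final sets:
  LRU: final set = {61 95} -> differs
  FIFO: final set = {61 95} -> differs
  LFU: final set = {21 61} -> MATCHES target
Only LFU produces the target set.

Answer: LFU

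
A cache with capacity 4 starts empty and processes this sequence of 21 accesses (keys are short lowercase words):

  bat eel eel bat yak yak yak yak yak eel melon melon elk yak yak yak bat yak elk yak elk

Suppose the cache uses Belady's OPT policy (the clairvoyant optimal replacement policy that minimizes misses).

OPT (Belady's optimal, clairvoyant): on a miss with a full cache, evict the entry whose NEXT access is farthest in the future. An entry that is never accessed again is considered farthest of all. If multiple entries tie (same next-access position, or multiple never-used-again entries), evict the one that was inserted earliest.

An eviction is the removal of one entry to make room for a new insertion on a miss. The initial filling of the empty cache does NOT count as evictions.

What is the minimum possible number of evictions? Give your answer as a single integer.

Answer: 1

Derivation:
OPT (Belady) simulation (capacity=4):
  1. access bat: MISS. Cache: [bat]
  2. access eel: MISS. Cache: [bat eel]
  3. access eel: HIT. Next use of eel: step 10. Cache: [bat eel]
  4. access bat: HIT. Next use of bat: step 17. Cache: [bat eel]
  5. access yak: MISS. Cache: [bat eel yak]
  6. access yak: HIT. Next use of yak: step 7. Cache: [bat eel yak]
  7. access yak: HIT. Next use of yak: step 8. Cache: [bat eel yak]
  8. access yak: HIT. Next use of yak: step 9. Cache: [bat eel yak]
  9. access yak: HIT. Next use of yak: step 14. Cache: [bat eel yak]
  10. access eel: HIT. Next use of eel: never. Cache: [bat eel yak]
  11. access melon: MISS. Cache: [bat eel yak melon]
  12. access melon: HIT. Next use of melon: never. Cache: [bat eel yak melon]
  13. access elk: MISS, evict eel (next use: never). Cache: [bat yak melon elk]
  14. access yak: HIT. Next use of yak: step 15. Cache: [bat yak melon elk]
  15. access yak: HIT. Next use of yak: step 16. Cache: [bat yak melon elk]
  16. access yak: HIT. Next use of yak: step 18. Cache: [bat yak melon elk]
  17. access bat: HIT. Next use of bat: never. Cache: [bat yak melon elk]
  18. access yak: HIT. Next use of yak: step 20. Cache: [bat yak melon elk]
  19. access elk: HIT. Next use of elk: step 21. Cache: [bat yak melon elk]
  20. access yak: HIT. Next use of yak: never. Cache: [bat yak melon elk]
  21. access elk: HIT. Next use of elk: never. Cache: [bat yak melon elk]
Total: 16 hits, 5 misses, 1 evictions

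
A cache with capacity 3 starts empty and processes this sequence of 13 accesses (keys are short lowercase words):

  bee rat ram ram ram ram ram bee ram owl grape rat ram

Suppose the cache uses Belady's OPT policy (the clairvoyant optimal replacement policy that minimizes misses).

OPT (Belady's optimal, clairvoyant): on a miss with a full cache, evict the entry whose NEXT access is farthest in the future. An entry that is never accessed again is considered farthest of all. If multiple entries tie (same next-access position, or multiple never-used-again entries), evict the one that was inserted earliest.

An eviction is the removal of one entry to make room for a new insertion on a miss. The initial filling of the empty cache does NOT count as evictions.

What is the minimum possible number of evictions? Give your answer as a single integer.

OPT (Belady) simulation (capacity=3):
  1. access bee: MISS. Cache: [bee]
  2. access rat: MISS. Cache: [bee rat]
  3. access ram: MISS. Cache: [bee rat ram]
  4. access ram: HIT. Next use of ram: step 5. Cache: [bee rat ram]
  5. access ram: HIT. Next use of ram: step 6. Cache: [bee rat ram]
  6. access ram: HIT. Next use of ram: step 7. Cache: [bee rat ram]
  7. access ram: HIT. Next use of ram: step 9. Cache: [bee rat ram]
  8. access bee: HIT. Next use of bee: never. Cache: [bee rat ram]
  9. access ram: HIT. Next use of ram: step 13. Cache: [bee rat ram]
  10. access owl: MISS, evict bee (next use: never). Cache: [rat ram owl]
  11. access grape: MISS, evict owl (next use: never). Cache: [rat ram grape]
  12. access rat: HIT. Next use of rat: never. Cache: [rat ram grape]
  13. access ram: HIT. Next use of ram: never. Cache: [rat ram grape]
Total: 8 hits, 5 misses, 2 evictions

Answer: 2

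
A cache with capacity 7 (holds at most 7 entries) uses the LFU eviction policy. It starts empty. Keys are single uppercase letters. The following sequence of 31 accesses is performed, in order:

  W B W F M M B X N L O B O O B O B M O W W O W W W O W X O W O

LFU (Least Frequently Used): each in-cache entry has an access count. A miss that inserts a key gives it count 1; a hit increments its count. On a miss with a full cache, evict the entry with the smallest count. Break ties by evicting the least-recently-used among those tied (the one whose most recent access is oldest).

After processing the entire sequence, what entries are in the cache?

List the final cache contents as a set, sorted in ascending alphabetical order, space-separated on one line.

Answer: B L M N O W X

Derivation:
LFU simulation (capacity=7):
  1. access W: MISS. Cache: [W(c=1)]
  2. access B: MISS. Cache: [W(c=1) B(c=1)]
  3. access W: HIT, count now 2. Cache: [B(c=1) W(c=2)]
  4. access F: MISS. Cache: [B(c=1) F(c=1) W(c=2)]
  5. access M: MISS. Cache: [B(c=1) F(c=1) M(c=1) W(c=2)]
  6. access M: HIT, count now 2. Cache: [B(c=1) F(c=1) W(c=2) M(c=2)]
  7. access B: HIT, count now 2. Cache: [F(c=1) W(c=2) M(c=2) B(c=2)]
  8. access X: MISS. Cache: [F(c=1) X(c=1) W(c=2) M(c=2) B(c=2)]
  9. access N: MISS. Cache: [F(c=1) X(c=1) N(c=1) W(c=2) M(c=2) B(c=2)]
  10. access L: MISS. Cache: [F(c=1) X(c=1) N(c=1) L(c=1) W(c=2) M(c=2) B(c=2)]
  11. access O: MISS, evict F(c=1). Cache: [X(c=1) N(c=1) L(c=1) O(c=1) W(c=2) M(c=2) B(c=2)]
  12. access B: HIT, count now 3. Cache: [X(c=1) N(c=1) L(c=1) O(c=1) W(c=2) M(c=2) B(c=3)]
  13. access O: HIT, count now 2. Cache: [X(c=1) N(c=1) L(c=1) W(c=2) M(c=2) O(c=2) B(c=3)]
  14. access O: HIT, count now 3. Cache: [X(c=1) N(c=1) L(c=1) W(c=2) M(c=2) B(c=3) O(c=3)]
  15. access B: HIT, count now 4. Cache: [X(c=1) N(c=1) L(c=1) W(c=2) M(c=2) O(c=3) B(c=4)]
  16. access O: HIT, count now 4. Cache: [X(c=1) N(c=1) L(c=1) W(c=2) M(c=2) B(c=4) O(c=4)]
  17. access B: HIT, count now 5. Cache: [X(c=1) N(c=1) L(c=1) W(c=2) M(c=2) O(c=4) B(c=5)]
  18. access M: HIT, count now 3. Cache: [X(c=1) N(c=1) L(c=1) W(c=2) M(c=3) O(c=4) B(c=5)]
  19. access O: HIT, count now 5. Cache: [X(c=1) N(c=1) L(c=1) W(c=2) M(c=3) B(c=5) O(c=5)]
  20. access W: HIT, count now 3. Cache: [X(c=1) N(c=1) L(c=1) M(c=3) W(c=3) B(c=5) O(c=5)]
  21. access W: HIT, count now 4. Cache: [X(c=1) N(c=1) L(c=1) M(c=3) W(c=4) B(c=5) O(c=5)]
  22. access O: HIT, count now 6. Cache: [X(c=1) N(c=1) L(c=1) M(c=3) W(c=4) B(c=5) O(c=6)]
  23. access W: HIT, count now 5. Cache: [X(c=1) N(c=1) L(c=1) M(c=3) B(c=5) W(c=5) O(c=6)]
  24. access W: HIT, count now 6. Cache: [X(c=1) N(c=1) L(c=1) M(c=3) B(c=5) O(c=6) W(c=6)]
  25. access W: HIT, count now 7. Cache: [X(c=1) N(c=1) L(c=1) M(c=3) B(c=5) O(c=6) W(c=7)]
  26. access O: HIT, count now 7. Cache: [X(c=1) N(c=1) L(c=1) M(c=3) B(c=5) W(c=7) O(c=7)]
  27. access W: HIT, count now 8. Cache: [X(c=1) N(c=1) L(c=1) M(c=3) B(c=5) O(c=7) W(c=8)]
  28. access X: HIT, count now 2. Cache: [N(c=1) L(c=1) X(c=2) M(c=3) B(c=5) O(c=7) W(c=8)]
  29. access O: HIT, count now 8. Cache: [N(c=1) L(c=1) X(c=2) M(c=3) B(c=5) W(c=8) O(c=8)]
  30. access W: HIT, count now 9. Cache: [N(c=1) L(c=1) X(c=2) M(c=3) B(c=5) O(c=8) W(c=9)]
  31. access O: HIT, count now 9. Cache: [N(c=1) L(c=1) X(c=2) M(c=3) B(c=5) W(c=9) O(c=9)]
Total: 23 hits, 8 misses, 1 evictions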